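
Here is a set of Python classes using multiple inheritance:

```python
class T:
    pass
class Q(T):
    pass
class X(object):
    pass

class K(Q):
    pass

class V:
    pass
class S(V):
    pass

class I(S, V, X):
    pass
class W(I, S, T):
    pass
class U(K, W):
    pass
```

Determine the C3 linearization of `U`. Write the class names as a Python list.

L[U] = U + merge(L[K], L[W], [K W])
  take K:  [K Q T object] + [W I S V X T object] + [K W]
  take Q:  [Q T object] + [W I S V X T object] + [W]
  take W:  [T object] + [W I S V X T object] + [W]
  take I:  [T object] + [I S V X T object]
  take S:  [T object] + [S V X T object]
  take V:  [T object] + [V X T object]
  take X:  [T object] + [X T object]
  take T:  [T object] + [T object]
  take object:  [object] + [object]

[U, K, Q, W, I, S, V, X, T, object]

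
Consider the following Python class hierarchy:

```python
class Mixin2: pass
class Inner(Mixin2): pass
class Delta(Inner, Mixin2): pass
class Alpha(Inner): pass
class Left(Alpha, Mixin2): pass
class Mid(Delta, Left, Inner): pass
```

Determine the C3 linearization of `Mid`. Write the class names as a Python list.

[Mid, Delta, Left, Alpha, Inner, Mixin2, object]

L[Mid] = Mid + merge(L[Delta], L[Left], L[Inner], [Delta Left Inner])
  take Delta:  [Delta Inner Mixin2 object] + [Left Alpha Inner Mixin2 object] + [Inner Mixin2 object] + [Delta Left Inner]
  take Left:  [Inner Mixin2 object] + [Left Alpha Inner Mixin2 object] + [Inner Mixin2 object] + [Left Inner]
  take Alpha:  [Inner Mixin2 object] + [Alpha Inner Mixin2 object] + [Inner Mixin2 object] + [Inner]
  take Inner:  [Inner Mixin2 object] + [Inner Mixin2 object] + [Inner Mixin2 object] + [Inner]
  take Mixin2:  [Mixin2 object] + [Mixin2 object] + [Mixin2 object]
  take object:  [object] + [object] + [object]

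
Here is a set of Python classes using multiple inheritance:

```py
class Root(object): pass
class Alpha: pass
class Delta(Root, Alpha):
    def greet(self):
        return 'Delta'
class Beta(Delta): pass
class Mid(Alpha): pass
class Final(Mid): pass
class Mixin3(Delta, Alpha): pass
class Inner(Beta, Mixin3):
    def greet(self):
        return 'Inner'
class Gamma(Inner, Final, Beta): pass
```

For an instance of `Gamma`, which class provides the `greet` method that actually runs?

Inner

L[Gamma] = Gamma + merge(L[Inner], L[Final], L[Beta], [Inner Final Beta])
  take Inner:  [Inner Beta Mixin3 Delta Root Alpha object] + [Final Mid Alpha object] + [Beta Delta Root Alpha object] + [Inner Final Beta]
  take Final:  [Beta Mixin3 Delta Root Alpha object] + [Final Mid Alpha object] + [Beta Delta Root Alpha object] + [Final Beta]
  take Beta:  [Beta Mixin3 Delta Root Alpha object] + [Mid Alpha object] + [Beta Delta Root Alpha object] + [Beta]
  take Mixin3:  [Mixin3 Delta Root Alpha object] + [Mid Alpha object] + [Delta Root Alpha object]
  take Delta:  [Delta Root Alpha object] + [Mid Alpha object] + [Delta Root Alpha object]
  take Root:  [Root Alpha object] + [Mid Alpha object] + [Root Alpha object]
  take Mid:  [Alpha object] + [Mid Alpha object] + [Alpha object]
  take Alpha:  [Alpha object] + [Alpha object] + [Alpha object]
  take object:  [object] + [object] + [object]
MRO: Gamma Inner Final Beta Mixin3 Delta Root Mid Alpha object
greet is defined in: Delta, Inner. First along the MRO is Inner.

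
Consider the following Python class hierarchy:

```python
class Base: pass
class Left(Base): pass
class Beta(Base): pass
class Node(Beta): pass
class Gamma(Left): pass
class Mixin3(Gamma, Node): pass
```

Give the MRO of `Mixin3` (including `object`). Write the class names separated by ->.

Mixin3 -> Gamma -> Left -> Node -> Beta -> Base -> object

L[Mixin3] = Mixin3 + merge(L[Gamma], L[Node], [Gamma Node])
  take Gamma:  [Gamma Left Base object] + [Node Beta Base object] + [Gamma Node]
  take Left:  [Left Base object] + [Node Beta Base object] + [Node]
  take Node:  [Base object] + [Node Beta Base object] + [Node]
  take Beta:  [Base object] + [Beta Base object]
  take Base:  [Base object] + [Base object]
  take object:  [object] + [object]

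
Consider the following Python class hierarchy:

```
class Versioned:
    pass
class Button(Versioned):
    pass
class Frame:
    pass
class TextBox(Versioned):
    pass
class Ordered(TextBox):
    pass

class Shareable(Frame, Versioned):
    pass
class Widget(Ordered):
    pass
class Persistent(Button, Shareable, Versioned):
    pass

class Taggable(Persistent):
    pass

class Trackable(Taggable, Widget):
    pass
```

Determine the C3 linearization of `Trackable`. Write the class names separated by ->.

Trackable -> Taggable -> Persistent -> Button -> Shareable -> Frame -> Widget -> Ordered -> TextBox -> Versioned -> object

L[Trackable] = Trackable + merge(L[Taggable], L[Widget], [Taggable Widget])
  take Taggable:  [Taggable Persistent Button Shareable Frame Versioned object] + [Widget Ordered TextBox Versioned object] + [Taggable Widget]
  take Persistent:  [Persistent Button Shareable Frame Versioned object] + [Widget Ordered TextBox Versioned object] + [Widget]
  take Button:  [Button Shareable Frame Versioned object] + [Widget Ordered TextBox Versioned object] + [Widget]
  take Shareable:  [Shareable Frame Versioned object] + [Widget Ordered TextBox Versioned object] + [Widget]
  take Frame:  [Frame Versioned object] + [Widget Ordered TextBox Versioned object] + [Widget]
  take Widget:  [Versioned object] + [Widget Ordered TextBox Versioned object] + [Widget]
  take Ordered:  [Versioned object] + [Ordered TextBox Versioned object]
  take TextBox:  [Versioned object] + [TextBox Versioned object]
  take Versioned:  [Versioned object] + [Versioned object]
  take object:  [object] + [object]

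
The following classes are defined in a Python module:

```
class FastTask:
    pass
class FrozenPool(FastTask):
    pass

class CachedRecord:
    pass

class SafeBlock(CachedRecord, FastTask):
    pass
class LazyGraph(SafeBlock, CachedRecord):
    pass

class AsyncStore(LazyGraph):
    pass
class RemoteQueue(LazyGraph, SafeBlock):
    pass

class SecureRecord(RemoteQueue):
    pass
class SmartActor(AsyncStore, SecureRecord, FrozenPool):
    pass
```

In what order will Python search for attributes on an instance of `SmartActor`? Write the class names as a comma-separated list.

SmartActor, AsyncStore, SecureRecord, RemoteQueue, LazyGraph, SafeBlock, CachedRecord, FrozenPool, FastTask, object

L[SmartActor] = SmartActor + merge(L[AsyncStore], L[SecureRecord], L[FrozenPool], [AsyncStore SecureRecord FrozenPool])
  take AsyncStore:  [AsyncStore LazyGraph SafeBlock CachedRecord FastTask object] + [SecureRecord RemoteQueue LazyGraph SafeBlock CachedRecord FastTask object] + [FrozenPool FastTask object] + [AsyncStore SecureRecord FrozenPool]
  take SecureRecord:  [LazyGraph SafeBlock CachedRecord FastTask object] + [SecureRecord RemoteQueue LazyGraph SafeBlock CachedRecord FastTask object] + [FrozenPool FastTask object] + [SecureRecord FrozenPool]
  take RemoteQueue:  [LazyGraph SafeBlock CachedRecord FastTask object] + [RemoteQueue LazyGraph SafeBlock CachedRecord FastTask object] + [FrozenPool FastTask object] + [FrozenPool]
  take LazyGraph:  [LazyGraph SafeBlock CachedRecord FastTask object] + [LazyGraph SafeBlock CachedRecord FastTask object] + [FrozenPool FastTask object] + [FrozenPool]
  take SafeBlock:  [SafeBlock CachedRecord FastTask object] + [SafeBlock CachedRecord FastTask object] + [FrozenPool FastTask object] + [FrozenPool]
  take CachedRecord:  [CachedRecord FastTask object] + [CachedRecord FastTask object] + [FrozenPool FastTask object] + [FrozenPool]
  take FrozenPool:  [FastTask object] + [FastTask object] + [FrozenPool FastTask object] + [FrozenPool]
  take FastTask:  [FastTask object] + [FastTask object] + [FastTask object]
  take object:  [object] + [object] + [object]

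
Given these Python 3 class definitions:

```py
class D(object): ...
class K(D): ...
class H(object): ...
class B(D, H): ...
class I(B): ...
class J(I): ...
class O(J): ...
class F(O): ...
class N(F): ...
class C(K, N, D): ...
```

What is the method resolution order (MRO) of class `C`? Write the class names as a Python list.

L[C] = C + merge(L[K], L[N], L[D], [K N D])
  take K:  [K D object] + [N F O J I B D H object] + [D object] + [K N D]
  take N:  [D object] + [N F O J I B D H object] + [D object] + [N D]
  take F:  [D object] + [F O J I B D H object] + [D object] + [D]
  take O:  [D object] + [O J I B D H object] + [D object] + [D]
  take J:  [D object] + [J I B D H object] + [D object] + [D]
  take I:  [D object] + [I B D H object] + [D object] + [D]
  take B:  [D object] + [B D H object] + [D object] + [D]
  take D:  [D object] + [D H object] + [D object] + [D]
  take H:  [object] + [H object] + [object]
  take object:  [object] + [object] + [object]

[C, K, N, F, O, J, I, B, D, H, object]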